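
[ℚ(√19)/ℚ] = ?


√19 has minimal polynomial x² - 19 (irreducible over ℚ since 19 is squarefree)

[ℚ(√19)/ℚ] = 2


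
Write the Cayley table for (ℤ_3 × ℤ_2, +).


Elements: {(0,0), (0,1), (1,0), (1,1), (2,0), (2,1)}
Operation: componentwise addition mod (3, 2)
Entry (a, b) = ((a₁+b₁) mod 3, (a₂+b₂) mod 2)

Cayley table:
      | (0,0) | (0,1) | (1,0) | (1,1) | (2,0) | (2,1)
(0,0) | (0,0) | (0,1) | (1,0) | (1,1) | (2,0) | (2,1)
(0,1) | (0,1) | (0,0) | (1,1) | (1,0) | (2,1) | (2,0)
(1,0) | (1,0) | (1,1) | (2,0) | (2,1) | (0,0) | (0,1)
(1,1) | (1,1) | (1,0) | (2,1) | (2,0) | (0,1) | (0,0)
(2,0) | (2,0) | (2,1) | (0,0) | (0,1) | (1,0) | (1,1)
(2,1) | (2,1) | (2,0) | (0,1) | (0,0) | (1,1) | (1,0)


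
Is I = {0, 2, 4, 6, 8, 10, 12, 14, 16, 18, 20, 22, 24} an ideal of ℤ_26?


Check ideal conditions for I = {0, 2, 4, 6, 8, 10, 12, 14, 16, 18, 20, 22, 24} in ℤ_26:
(1) I is an additive subgroup? Yes
(2) For r ∈ ℤ_26 and a ∈ I: r·a ∈ I? Yes

Yes, I is an ideal of ℤ_26


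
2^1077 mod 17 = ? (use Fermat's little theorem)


Fermat's little theorem: if p is prime and gcd(a,p)=1, then a^(p-1) ≡ 1 (mod p)
p = 17 is prime, gcd(2,17) = 1
Reduce exponent: 1077 mod 16 = 5
So 2^1077 ≡ 2^5 (mod 17)
2^5 mod 17 = 15

2^1077 ≡ 15 (mod 17)


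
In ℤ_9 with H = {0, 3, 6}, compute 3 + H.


3 + H = {3 + h (mod 9) : h ∈ H}
3+0=3, 3+3=6, 3+6=0
3 + H = {0, 3, 6} = 0 + H

3 + H = {0, 3, 6}


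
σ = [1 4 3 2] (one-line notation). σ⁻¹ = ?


To find σ⁻¹, swap domain and range:
σ(1) = 1 → σ⁻¹(1) = 1
σ(2) = 4 → σ⁻¹(4) = 2
σ(3) = 3 → σ⁻¹(3) = 3
σ(4) = 2 → σ⁻¹(2) = 4

σ⁻¹ = [1 4 3 2]


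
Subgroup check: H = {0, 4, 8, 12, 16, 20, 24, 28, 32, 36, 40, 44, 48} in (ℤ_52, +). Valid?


Subgroup test for H = {0, 4, 8, 12, 16, 20, 24, 28, 32, 36, 40, 44, 48} in (ℤ_52, +):
(1) 0 ∈ H? Yes
(2) Closure: for all a,b ∈ H, (a+b) mod 52 ∈ H? Yes
(3) Inverses: for all a ∈ H, -a mod 52 ∈ H? Yes

Yes, H is a subgroup of ℤ_52


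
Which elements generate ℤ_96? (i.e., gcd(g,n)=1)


g generates ℤ_n iff gcd(g,n) = 1
Prime factors of 96: 2, 3
Generators are g ∈ {1,...,95} not divisible by any of these primes.
Generators: {1, 5, 7, 11, 13, 17, 19, 23, 25, 29, 31, 35, 37, 41, 43, 47, 49, 53, 55, 59, 61, 65, 67, 71, 73, 77, 79, 83, 85, 89, 91, 95}
Number of generators = φ(96) = 32

Generators of ℤ_96 = {1, 5, 7, 11, 13, 17, 19, 23, 25, 29, 31, 35, 37, 41, 43, 47, 49, 53, 55, 59, 61, 65, 67, 71, 73, 77, 79, 83, 85, 89, 91, 95}


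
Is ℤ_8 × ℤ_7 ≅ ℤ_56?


Comparing ℤ_8 × ℤ_7 and ℤ_56:
gcd(8,7) = 1, so ℤ_8 × ℤ_7 ≅ ℤ_56 (CRT)

Yes, ℤ_8 × ℤ_7 ≅ ℤ_56


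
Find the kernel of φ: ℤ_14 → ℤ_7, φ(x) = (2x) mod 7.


Kernel = preimage of identity
ker(φ) = {x ∈ ℤ_14 : 2x ≡ 0 (mod 7)}. Since 7 | 14, φ is well-defined. The kernel is the cyclic subgroup ⟨7⟩ of ℤ_14 (order 2), i.e. {0, 7}

ker(φ) = {0, 7}


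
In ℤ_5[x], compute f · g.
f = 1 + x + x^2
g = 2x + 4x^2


Expand and collect like terms; reduce coefficients mod 5:
x^0: 1·0 = 0 ≡ 0 (mod 5)
x^1: 1·2 + 1·0 = 2 ≡ 2 (mod 5)
x^2: 1·4 + 1·2 + 1·0 = 6 ≡ 1 (mod 5)
x^3: 1·4 + 1·2 = 6 ≡ 1 (mod 5)
x^4: 1·4 = 4 ≡ 4 (mod 5)
Result: 2x + x^2 + x^3 + 4x^4

f · g = 2x + x^2 + x^3 + 4x^4


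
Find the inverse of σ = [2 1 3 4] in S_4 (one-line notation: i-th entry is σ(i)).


To find σ⁻¹, swap domain and range:
σ(1) = 2 → σ⁻¹(2) = 1
σ(2) = 1 → σ⁻¹(1) = 2
σ(3) = 3 → σ⁻¹(3) = 3
σ(4) = 4 → σ⁻¹(4) = 4

σ⁻¹ = [2 1 3 4]


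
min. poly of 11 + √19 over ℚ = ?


Let α = 11 + √19. Then α - 11 = √19, so (α - 11)² = 19, giving α² - 22α + 102 = 0. Degree 2 and α ∉ ℚ, so this is the minimal polynomial.

Minimal polynomial: x² - 22x + 102


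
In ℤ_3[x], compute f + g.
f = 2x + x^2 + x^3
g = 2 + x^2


Add coefficients mod 3:
x^0: 0 + 2 = 2 (mod 3)
x^1: 2 + 0 = 2 (mod 3)
x^2: 1 + 1 = 2 (mod 3)
x^3: 1 + 0 = 1 (mod 3)
Result: 2 + 2x + 2x^2 + x^3

f + g = 2 + 2x + 2x^2 + x^3


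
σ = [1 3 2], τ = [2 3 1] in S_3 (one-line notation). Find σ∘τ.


σ∘τ: apply τ first, then σ
1 →τ 2 →σ 3
2 →τ 3 →σ 2
3 →τ 1 →σ 1

σ∘τ = [3 2 1]


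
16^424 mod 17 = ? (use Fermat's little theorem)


Fermat's little theorem: if p is prime and gcd(a,p)=1, then a^(p-1) ≡ 1 (mod p)
p = 17 is prime, gcd(16,17) = 1
Reduce exponent: 424 mod 16 = 8
So 16^424 ≡ 16^8 (mod 17)
16^8 mod 17 = 1

16^424 ≡ 1 (mod 17)


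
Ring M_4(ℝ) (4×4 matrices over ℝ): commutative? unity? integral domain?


Matrix multiplication is non-commutative for n ≥ 2; the identity matrix I is the unity; singular matrices give zero divisors, so not an integral domain
Commutative: No
Integral domain: No
Has unity: Yes

M_4(ℝ) (4×4 matrices over ℝ): Commutative=No, Unity=Yes


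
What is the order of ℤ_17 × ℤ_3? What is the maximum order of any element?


|ℤ_17 × ℤ_3| = 17 × 3 = 51
Max element order = lcm(17,3) = 51
Cyclic? Yes (gcd=1)

|ℤ_17×ℤ_3| = 51, max element order = 51


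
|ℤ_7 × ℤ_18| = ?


|A × B| = |A| · |B|
|ℤ_7 × ℤ_18| = 7 × 18 = 126

|ℤ_7 × ℤ_18| = 126


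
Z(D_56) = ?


Z(G) = {g ∈ G | gx = xg for all x ∈ G}
For even n, Z(D_n) = {e, r^(n/2)}: the 180° rotation r^28 commutes with every reflection and rotation

Z(D_56) = {e, r^28}


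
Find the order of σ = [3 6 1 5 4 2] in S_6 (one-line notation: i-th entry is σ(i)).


Cycle decomposition: (1 3) (2 6) (4 5)
Cycle lengths: 2, 2, 2
Order = lcm(2, 2, 2) = 2

ord(σ) = 2


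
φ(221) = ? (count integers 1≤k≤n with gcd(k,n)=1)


Factor n: 221 = 13 × 17
φ(n) = n · ∏(1 - 1/p) over distinct primes p | n
φ(221) = 221 · (1 - 1/13) · (1 - 1/17) = 192

φ(221) = 192


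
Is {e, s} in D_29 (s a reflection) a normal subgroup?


H = {e, s} in D_29 (s a reflection)
r·s·r⁻¹ = sr⁻² ≠ s for n ≥ 3, so {e, s} is not closed under conjugation

No, not a normal subgroup


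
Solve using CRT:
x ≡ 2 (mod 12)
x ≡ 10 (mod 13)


m₁ = 12, m₂ = 13, gcd = 1, so CRT applies. M = m₁·m₂ = 156
Let M₁ = M/m₁ = 13, M₂ = M/m₂ = 12
Find y₁ ≡ M₁⁻¹ (mod m₁): 13⁻¹ ≡ 1 (mod 12)
Find y₂ ≡ M₂⁻¹ (mod m₂): 12⁻¹ ≡ 12 (mod 13)
x = a₁·M₁·y₁ + a₂·M₂·y₂ = 2·13·1 + 10·12·12 = 1466
Reduce mod 156: x ≡ 62
Check: 62 mod 12 = 2 ✓, 62 mod 13 = 10 ✓

x ≡ 62 (mod 156)


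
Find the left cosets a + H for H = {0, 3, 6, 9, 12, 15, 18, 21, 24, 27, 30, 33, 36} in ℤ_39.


H = {0, 3, 6, 9, 12, 15, 18, 21, 24, 27, 30, 33, 36}, |H| = 13
Number of cosets = |G|/|H| = 39/13 = 3
0 + H = {0, 3, 6, 9, 12, 15, 18, 21, 24, 27, 30, 33, 36}
1 + H = {1, 4, 7, 10, 13, 16, 19, 22, 25, 28, 31, 34, 37}
2 + H = {2, 5, 8, 11, 14, 17, 20, 23, 26, 29, 32, 35, 38}

Cosets: 0+H={0,3,6,9,12,15,18,21,24,27,30,33,36}; 1+H={1,4,7,10,13,16,19,22,25,28,31,34,37}; 2+H={2,5,8,11,14,17,20,23,26,29,32,35,38}


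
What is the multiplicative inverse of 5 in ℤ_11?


Use the extended Euclidean algorithm to write 1 = 5·s + 11·t; then s mod 11 is the inverse.
Euclidean algorithm:
  5 = 0·11 + 5
  11 = 2·5 + 1
  5 = 5·1 + 0
gcd(5,11) = 1
Back-substitution gives: 5·(-2) + 11·(1) = 1
So 5⁻¹ ≡ -2 ≡ 9 (mod 11)
Check: 5 × 9 = 45 ≡ 1 (mod 11) ✓

5⁻¹ ≡ 9 (mod 11)


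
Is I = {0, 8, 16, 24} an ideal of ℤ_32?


Check ideal conditions for I = {0, 8, 16, 24} in ℤ_32:
(1) I is an additive subgroup? Yes
(2) For r ∈ ℤ_32 and a ∈ I: r·a ∈ I? Yes

Yes, I is an ideal of ℤ_32


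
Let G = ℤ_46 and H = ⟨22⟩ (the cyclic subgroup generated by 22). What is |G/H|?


|⟨22⟩| = n / gcd(22, 46) = 46 / 2 = 23
H is normal (ℤ_46 is abelian).
|G/H| = |G| / |H| = 46 / 23 = 2

|G/H| = 2


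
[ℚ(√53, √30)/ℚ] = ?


[ℚ(√53,√30):ℚ] = [ℚ(√53,√30):ℚ(√53)]·[ℚ(√53):ℚ] = 2·2 = 4

[ℚ(√53, √30)/ℚ] = 4


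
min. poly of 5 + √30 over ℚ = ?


Let α = 5 + √30. Then α - 5 = √30, so (α - 5)² = 30, giving α² - 10α - 5 = 0. Degree 2 and α ∉ ℚ, so this is the minimal polynomial.

Minimal polynomial: x² - 10x - 5


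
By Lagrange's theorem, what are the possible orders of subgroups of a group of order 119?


Lagrange's theorem: |H| divides |G|
|G| = 119
Divisors of 119: 1, 7, 17, 119

Possible subgroup orders: {1, 7, 17, 119}


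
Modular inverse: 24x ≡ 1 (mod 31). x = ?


Use the extended Euclidean algorithm to write 1 = 24·s + 31·t; then s mod 31 is the inverse.
Euclidean algorithm:
  24 = 0·31 + 24
  31 = 1·24 + 7
  24 = 3·7 + 3
  7 = 2·3 + 1
  3 = 3·1 + 0
gcd(24,31) = 1
Back-substitution gives: 24·(-9) + 31·(7) = 1
So 24⁻¹ ≡ -9 ≡ 22 (mod 31)
Check: 24 × 22 = 528 ≡ 1 (mod 31) ✓

24⁻¹ ≡ 22 (mod 31)


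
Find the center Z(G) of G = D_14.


Z(G) = {g ∈ G | gx = xg for all x ∈ G}
For even n, Z(D_n) = {e, r^(n/2)}: the 180° rotation r^7 commutes with every reflection and rotation

Z(D_14) = {e, r^7}


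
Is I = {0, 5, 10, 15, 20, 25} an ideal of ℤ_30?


Check ideal conditions for I = {0, 5, 10, 15, 20, 25} in ℤ_30:
(1) I is an additive subgroup? Yes
(2) For r ∈ ℤ_30 and a ∈ I: r·a ∈ I? Yes

Yes, I is an ideal of ℤ_30


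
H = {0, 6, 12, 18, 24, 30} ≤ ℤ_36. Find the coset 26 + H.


26 + H = {26 + h (mod 36) : h ∈ H}
26+0=26, 26+6=32, 26+12=2, 26+18=8, 26+24=14, 26+30=20
26 + H = {2, 8, 14, 20, 26, 32} = 2 + H

26 + H = {2, 8, 14, 20, 26, 32}


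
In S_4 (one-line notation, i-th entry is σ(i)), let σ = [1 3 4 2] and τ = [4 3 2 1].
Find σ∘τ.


σ∘τ: apply τ first, then σ
1 →τ 4 →σ 2
2 →τ 3 →σ 4
3 →τ 2 →σ 3
4 →τ 1 →σ 1

σ∘τ = [2 4 3 1]


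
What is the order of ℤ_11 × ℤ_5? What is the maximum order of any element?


|ℤ_11 × ℤ_5| = 11 × 5 = 55
Max element order = lcm(11,5) = 55
Cyclic? Yes (gcd=1)

|ℤ_11×ℤ_5| = 55, max element order = 55


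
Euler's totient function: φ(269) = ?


Factor n: 269 = 269
φ(n) = n · ∏(1 - 1/p) over distinct primes p | n
φ(269) = 269 · (1 - 1/269) = 268

φ(269) = 268


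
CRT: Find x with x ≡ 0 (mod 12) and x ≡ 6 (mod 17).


m₁ = 12, m₂ = 17, gcd = 1, so CRT applies. M = m₁·m₂ = 204
Let M₁ = M/m₁ = 17, M₂ = M/m₂ = 12
Find y₁ ≡ M₁⁻¹ (mod m₁): 17⁻¹ ≡ 5 (mod 12)
Find y₂ ≡ M₂⁻¹ (mod m₂): 12⁻¹ ≡ 10 (mod 17)
x = a₁·M₁·y₁ + a₂·M₂·y₂ = 0·17·5 + 6·12·10 = 720
Reduce mod 204: x ≡ 108
Check: 108 mod 12 = 0 ✓, 108 mod 17 = 6 ✓

x ≡ 108 (mod 204)


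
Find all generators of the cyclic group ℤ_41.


g generates ℤ_n iff gcd(g,n) = 1
Prime factors of 41: 41
Generators are g ∈ {1,...,40} not divisible by any of these primes.
Generators: {1, 2, 3, 4, 5, 6, 7, 8, 9, 10, 11, 12, 13, 14, 15, 16, 17, 18, 19, 20, 21, 22, 23, 24, 25, 26, 27, 28, 29, 30, 31, 32, 33, 34, 35, 36, 37, 38, 39, 40}
Number of generators = φ(41) = 40

Generators of ℤ_41 = {1, 2, 3, 4, 5, 6, 7, 8, 9, 10, 11, 12, 13, 14, 15, 16, 17, 18, 19, 20, 21, 22, 23, 24, 25, 26, 27, 28, 29, 30, 31, 32, 33, 34, 35, 36, 37, 38, 39, 40}


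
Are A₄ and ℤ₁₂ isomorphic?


Comparing A₄ and ℤ₁₂:
A₄ is non-abelian, ℤ₁₂ is abelian

No, A₄ ≇ ℤ₁₂


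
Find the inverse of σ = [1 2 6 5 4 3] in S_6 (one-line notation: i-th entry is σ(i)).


To find σ⁻¹, swap domain and range:
σ(1) = 1 → σ⁻¹(1) = 1
σ(2) = 2 → σ⁻¹(2) = 2
σ(3) = 6 → σ⁻¹(6) = 3
σ(4) = 5 → σ⁻¹(5) = 4
σ(5) = 4 → σ⁻¹(4) = 5
σ(6) = 3 → σ⁻¹(3) = 6

σ⁻¹ = [1 2 6 5 4 3]


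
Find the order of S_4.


|S_n| = n! (number of permutations of n symbols)
|S_4| = 4! = 24

|S_4| = 24


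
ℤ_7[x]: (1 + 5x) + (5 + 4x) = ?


Add coefficients mod 7:
x^0: 1 + 5 = 6 (mod 7)
x^1: 5 + 4 = 2 (mod 7)
Result: 6 + 2x

f + g = 6 + 2x


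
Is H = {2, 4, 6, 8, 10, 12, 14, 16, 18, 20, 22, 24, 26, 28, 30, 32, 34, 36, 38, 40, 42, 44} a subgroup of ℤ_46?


Subgroup test for H = {2, 4, 6, 8, 10, 12, 14, 16, 18, 20, 22, 24, 26, 28, 30, 32, 34, 36, 38, 40, 42, 44} in (ℤ_46, +):
(1) 0 ∈ H? No
(2) Closure: for all a,b ∈ H, (a+b) mod 46 ∈ H? No  [counterexample: 2 + 44 = 0 ∉ H]
(3) Inverses: for all a ∈ H, -a mod 46 ∈ H? Yes

No, H is not a subgroup of ℤ_46


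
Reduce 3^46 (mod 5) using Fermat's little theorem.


Fermat's little theorem: if p is prime and gcd(a,p)=1, then a^(p-1) ≡ 1 (mod p)
p = 5 is prime, gcd(3,5) = 1
Reduce exponent: 46 mod 4 = 2
So 3^46 ≡ 3^2 (mod 5)
3^2 mod 5 = 4

3^46 ≡ 4 (mod 5)


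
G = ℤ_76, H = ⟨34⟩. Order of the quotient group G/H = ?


|⟨34⟩| = n / gcd(34, 76) = 76 / 2 = 38
H is normal (ℤ_76 is abelian).
|G/H| = |G| / |H| = 76 / 38 = 2

|G/H| = 2


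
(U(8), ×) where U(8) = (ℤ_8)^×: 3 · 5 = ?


Operation: multiplication mod 8
3 · 5 = (a × b) mod 8 with a = 3, b = 5

3 · 5 = 7


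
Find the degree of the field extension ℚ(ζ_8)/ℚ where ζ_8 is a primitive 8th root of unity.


[ℚ(ζ_n):ℚ] = deg Φ_n(x) = φ(n). Here φ(8) = 4

[ℚ(ζ_8)/ℚ where ζ_8 is a primitive 8th root of unity] = 4


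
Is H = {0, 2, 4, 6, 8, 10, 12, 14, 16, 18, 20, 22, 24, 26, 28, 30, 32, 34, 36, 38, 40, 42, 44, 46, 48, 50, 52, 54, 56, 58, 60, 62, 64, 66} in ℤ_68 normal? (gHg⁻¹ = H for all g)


H = {0, 2, 4, 6, 8, 10, 12, 14, 16, 18, 20, 22, 24, 26, 28, 30, 32, 34, 36, 38, 40, 42, 44, 46, 48, 50, 52, 54, 56, 58, 60, 62, 64, 66} in ℤ_68
ℤ_68 is abelian; every subgroup of an abelian group is normal

Yes, normal subgroup


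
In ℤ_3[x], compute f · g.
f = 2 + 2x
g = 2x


Expand and collect like terms; reduce coefficients mod 3:
x^0: 2·0 = 0 ≡ 0 (mod 3)
x^1: 2·2 + 2·0 = 4 ≡ 1 (mod 3)
x^2: 2·2 = 4 ≡ 1 (mod 3)
Result: x + x^2

f · g = x + x^2


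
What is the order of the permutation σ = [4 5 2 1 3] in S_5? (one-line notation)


Cycle decomposition: (1 4) (2 5 3)
Cycle lengths: 2, 3
Order = lcm(2, 3) = 6

ord(σ) = 6


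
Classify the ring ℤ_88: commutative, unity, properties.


ℤ_88 is a commutative ring with unity 1; 88 = 2×44 is composite, so 2·44 ≡ 0 gives zero divisors (not an integral domain)
Commutative: Yes
Integral domain: No
Has unity: Yes

ℤ_88: Commutative=Yes, Unity=Yes


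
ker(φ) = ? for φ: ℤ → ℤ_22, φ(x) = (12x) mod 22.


Kernel = preimage of identity
ker(φ) = {x ∈ ℤ : 12x ≡ 0 (mod 22)}. gcd(12,22) = 2, so 12x ≡ 0 (mod 22) ⟺ x ≡ 0 (mod 22/2 = 11). Hence ker(φ) = 11ℤ

ker(φ) = 11ℤ


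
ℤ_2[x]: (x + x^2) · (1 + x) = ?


Expand and collect like terms; reduce coefficients mod 2:
x^0: 0·1 = 0 ≡ 0 (mod 2)
x^1: 0·1 + 1·1 = 1 ≡ 1 (mod 2)
x^2: 1·1 + 1·1 = 2 ≡ 0 (mod 2)
x^3: 1·1 = 1 ≡ 1 (mod 2)
Result: x + x^3

f · g = x + x^3


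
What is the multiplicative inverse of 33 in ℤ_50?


Use the extended Euclidean algorithm to write 1 = 33·s + 50·t; then s mod 50 is the inverse.
Euclidean algorithm:
  33 = 0·50 + 33
  50 = 1·33 + 17
  33 = 1·17 + 16
  17 = 1·16 + 1
  16 = 16·1 + 0
gcd(33,50) = 1
Back-substitution gives: 33·(-3) + 50·(2) = 1
So 33⁻¹ ≡ -3 ≡ 47 (mod 50)
Check: 33 × 47 = 1551 ≡ 1 (mod 50) ✓

33⁻¹ ≡ 47 (mod 50)


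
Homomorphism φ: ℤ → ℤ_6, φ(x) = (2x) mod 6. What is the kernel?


Kernel = preimage of identity
ker(φ) = {x ∈ ℤ : 2x ≡ 0 (mod 6)}. gcd(2,6) = 2, so 2x ≡ 0 (mod 6) ⟺ x ≡ 0 (mod 6/2 = 3). Hence ker(φ) = 3ℤ

ker(φ) = 3ℤ


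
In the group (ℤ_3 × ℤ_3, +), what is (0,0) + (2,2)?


Operation: componentwise addition mod (3, 3)
(0,0) + (2,2) = ((a₁+b₁) mod 3, (a₂+b₂) mod 3) with a = (0,0), b = (2,2)

(0,0) + (2,2) = (2,2)


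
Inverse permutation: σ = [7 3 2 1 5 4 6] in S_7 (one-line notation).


To find σ⁻¹, swap domain and range:
σ(1) = 7 → σ⁻¹(7) = 1
σ(2) = 3 → σ⁻¹(3) = 2
σ(3) = 2 → σ⁻¹(2) = 3
σ(4) = 1 → σ⁻¹(1) = 4
σ(5) = 5 → σ⁻¹(5) = 5
σ(6) = 4 → σ⁻¹(4) = 6
σ(7) = 6 → σ⁻¹(6) = 7

σ⁻¹ = [4 3 2 6 5 7 1]


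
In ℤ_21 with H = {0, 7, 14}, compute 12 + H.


12 + H = {12 + h (mod 21) : h ∈ H}
12+0=12, 12+7=19, 12+14=5
12 + H = {5, 12, 19} = 5 + H

12 + H = {5, 12, 19}


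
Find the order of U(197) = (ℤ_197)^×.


U(n) is the group of units mod n; |U(n)| = φ(n)
|U(197)| = φ(197) = 196

|U(197) = (ℤ_197)^×| = 196


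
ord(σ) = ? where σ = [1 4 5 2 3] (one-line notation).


Cycle decomposition: (2 4) (3 5)
Cycle lengths: 2, 2
Order = lcm(2, 2) = 2

ord(σ) = 2


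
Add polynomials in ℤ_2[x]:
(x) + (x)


Add coefficients mod 2:
x^0: 0 + 0 = 0 (mod 2)
x^1: 1 + 1 = 0 (mod 2)
Result: 0

f + g = 0


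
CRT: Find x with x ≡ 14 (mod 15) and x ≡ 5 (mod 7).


m₁ = 15, m₂ = 7, gcd = 1, so CRT applies. M = m₁·m₂ = 105
Let M₁ = M/m₁ = 7, M₂ = M/m₂ = 15
Find y₁ ≡ M₁⁻¹ (mod m₁): 7⁻¹ ≡ 13 (mod 15)
Find y₂ ≡ M₂⁻¹ (mod m₂): 15⁻¹ ≡ 1 (mod 7)
x = a₁·M₁·y₁ + a₂·M₂·y₂ = 14·7·13 + 5·15·1 = 1349
Reduce mod 105: x ≡ 89
Check: 89 mod 15 = 14 ✓, 89 mod 7 = 5 ✓

x ≡ 89 (mod 105)


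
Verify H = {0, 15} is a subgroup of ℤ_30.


Subgroup test for H = {0, 15} in (ℤ_30, +):
(1) 0 ∈ H? Yes
(2) Closure: for all a,b ∈ H, (a+b) mod 30 ∈ H? Yes
(3) Inverses: for all a ∈ H, -a mod 30 ∈ H? Yes

Yes, H is a subgroup of ℤ_30


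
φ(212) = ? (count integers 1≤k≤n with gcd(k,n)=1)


Factor n: 212 = 2^2 × 53
φ(n) = n · ∏(1 - 1/p) over distinct primes p | n
φ(212) = 212 · (1 - 1/2) · (1 - 1/53) = 104

φ(212) = 104


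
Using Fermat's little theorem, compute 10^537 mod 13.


Fermat's little theorem: if p is prime and gcd(a,p)=1, then a^(p-1) ≡ 1 (mod p)
p = 13 is prime, gcd(10,13) = 1
Reduce exponent: 537 mod 12 = 9
So 10^537 ≡ 10^9 (mod 13)
10^9 mod 13 = 12

10^537 ≡ 12 (mod 13)


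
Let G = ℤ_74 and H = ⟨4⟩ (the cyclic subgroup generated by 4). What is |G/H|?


|⟨4⟩| = n / gcd(4, 74) = 74 / 2 = 37
H is normal (ℤ_74 is abelian).
|G/H| = |G| / |H| = 74 / 37 = 2

|G/H| = 2


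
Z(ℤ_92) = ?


Z(G) = {g ∈ G | gx = xg for all x ∈ G}
ℤ_92 is abelian, so Z(G) = G

Z(ℤ_92) = ℤ_92


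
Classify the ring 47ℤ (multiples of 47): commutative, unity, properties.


47ℤ is a commutative ring under +,× but has no multiplicative identity (1 ∉ 47ℤ); it has no zero divisors, but without unity it is not an integral domain
Commutative: Yes
Integral domain: No
Has unity: No

47ℤ (multiples of 47): Commutative=Yes, Unity=No


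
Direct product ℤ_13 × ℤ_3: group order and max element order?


|ℤ_13 × ℤ_3| = 13 × 3 = 39
Max element order = lcm(13,3) = 39
Cyclic? Yes (gcd=1)

|ℤ_13×ℤ_3| = 39, max element order = 39


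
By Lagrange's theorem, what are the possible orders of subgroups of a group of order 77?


Lagrange's theorem: |H| divides |G|
|G| = 77
Divisors of 77: 1, 7, 11, 77

Possible subgroup orders: {1, 7, 11, 77}


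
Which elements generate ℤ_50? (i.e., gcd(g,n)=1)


g generates ℤ_n iff gcd(g,n) = 1
Prime factors of 50: 2, 5
Generators are g ∈ {1,...,49} not divisible by any of these primes.
Generators: {1, 3, 7, 9, 11, 13, 17, 19, 21, 23, 27, 29, 31, 33, 37, 39, 41, 43, 47, 49}
Number of generators = φ(50) = 20

Generators of ℤ_50 = {1, 3, 7, 9, 11, 13, 17, 19, 21, 23, 27, 29, 31, 33, 37, 39, 41, 43, 47, 49}


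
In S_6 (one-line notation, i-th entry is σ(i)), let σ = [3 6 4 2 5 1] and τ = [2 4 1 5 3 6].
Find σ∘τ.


σ∘τ: apply τ first, then σ
1 →τ 2 →σ 6
2 →τ 4 →σ 2
3 →τ 1 →σ 3
4 →τ 5 →σ 5
5 →τ 3 →σ 4
6 →τ 6 →σ 1

σ∘τ = [6 2 3 5 4 1]


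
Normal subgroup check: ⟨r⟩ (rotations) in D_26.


H = ⟨r⟩ (rotations) in D_26
The rotation subgroup ⟨r⟩ has index 2 in D_26, so it is normal

Yes, normal subgroup


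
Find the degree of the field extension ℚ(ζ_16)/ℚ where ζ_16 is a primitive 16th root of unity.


[ℚ(ζ_n):ℚ] = deg Φ_n(x) = φ(n). Here φ(16) = 8

[ℚ(ζ_16)/ℚ where ζ_16 is a primitive 16th root of unity] = 8


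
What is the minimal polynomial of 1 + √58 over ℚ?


Let α = 1 + √58. Then α - 1 = √58, so (α - 1)² = 58, giving α² - 2α - 57 = 0. Degree 2 and α ∉ ℚ, so this is the minimal polynomial.

Minimal polynomial: x² - 2x - 57


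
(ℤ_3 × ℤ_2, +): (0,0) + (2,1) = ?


Operation: componentwise addition mod (3, 2)
(0,0) + (2,1) = ((a₁+b₁) mod 3, (a₂+b₂) mod 2) with a = (0,0), b = (2,1)

(0,0) + (2,1) = (2,1)


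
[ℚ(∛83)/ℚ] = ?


∛83 has minimal polynomial x³ - 83 (irreducible over ℚ since 83 is not a perfect cube)

[ℚ(∛83)/ℚ] = 3


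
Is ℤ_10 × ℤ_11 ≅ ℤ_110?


Comparing ℤ_10 × ℤ_11 and ℤ_110:
gcd(10,11) = 1, so ℤ_10 × ℤ_11 ≅ ℤ_110 (CRT)

Yes, ℤ_10 × ℤ_11 ≅ ℤ_110


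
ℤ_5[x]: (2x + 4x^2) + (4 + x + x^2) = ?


Add coefficients mod 5:
x^0: 0 + 4 = 4 (mod 5)
x^1: 2 + 1 = 3 (mod 5)
x^2: 4 + 1 = 0 (mod 5)
Result: 4 + 3x

f + g = 4 + 3x


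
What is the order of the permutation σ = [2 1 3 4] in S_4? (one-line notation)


Cycle decomposition: (1 2)
Cycle lengths: 2
Order = lcm(2) = 2

ord(σ) = 2


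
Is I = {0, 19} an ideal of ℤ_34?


Check ideal conditions for I = {0, 19} in ℤ_34:
(1) I is an additive subgroup? No
(2) For r ∈ ℤ_34 and a ∈ I: r·a ∈ I? No  [counterexample: r=2, a=19, r·a mod 34 = 4 ∉ I]

No, I is not an ideal of ℤ_34


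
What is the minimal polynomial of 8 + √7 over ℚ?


Let α = 8 + √7. Then α - 8 = √7, so (α - 8)² = 7, giving α² - 16α + 57 = 0. Degree 2 and α ∉ ℚ, so this is the minimal polynomial.

Minimal polynomial: x² - 16x + 57


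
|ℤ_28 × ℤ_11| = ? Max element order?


|ℤ_28 × ℤ_11| = 28 × 11 = 308
Max element order = lcm(28,11) = 308
Cyclic? Yes (gcd=1)

|ℤ_28×ℤ_11| = 308, max element order = 308


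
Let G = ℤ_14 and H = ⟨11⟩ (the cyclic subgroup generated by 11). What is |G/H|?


|⟨11⟩| = n / gcd(11, 14) = 14 / 1 = 14
H is normal (ℤ_14 is abelian).
|G/H| = |G| / |H| = 14 / 14 = 1

|G/H| = 1


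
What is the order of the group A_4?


|A_n| = n!/2 (even permutations)
|A_4| = 4!/2 = 24/2 = 12

|A_4| = 12


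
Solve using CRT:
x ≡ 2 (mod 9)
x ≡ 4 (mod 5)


m₁ = 9, m₂ = 5, gcd = 1, so CRT applies. M = m₁·m₂ = 45
Let M₁ = M/m₁ = 5, M₂ = M/m₂ = 9
Find y₁ ≡ M₁⁻¹ (mod m₁): 5⁻¹ ≡ 2 (mod 9)
Find y₂ ≡ M₂⁻¹ (mod m₂): 9⁻¹ ≡ 4 (mod 5)
x = a₁·M₁·y₁ + a₂·M₂·y₂ = 2·5·2 + 4·9·4 = 164
Reduce mod 45: x ≡ 29
Check: 29 mod 9 = 2 ✓, 29 mod 5 = 4 ✓

x ≡ 29 (mod 45)


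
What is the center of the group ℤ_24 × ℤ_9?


Z(G) = {g ∈ G | gx = xg for all x ∈ G}
Direct product of abelian groups is abelian, so Z(G) = G

Z(ℤ_24 × ℤ_9) = ℤ_24 × ℤ_9


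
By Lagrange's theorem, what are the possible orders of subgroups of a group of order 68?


Lagrange's theorem: |H| divides |G|
|G| = 68
Divisors of 68: 1, 2, 4, 17, 34, 68

Possible subgroup orders: {1, 2, 4, 17, 34, 68}


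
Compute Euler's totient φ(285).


Factor n: 285 = 3 × 5 × 19
φ(n) = n · ∏(1 - 1/p) over distinct primes p | n
φ(285) = 285 · (1 - 1/3) · (1 - 1/5) · (1 - 1/19) = 144

φ(285) = 144


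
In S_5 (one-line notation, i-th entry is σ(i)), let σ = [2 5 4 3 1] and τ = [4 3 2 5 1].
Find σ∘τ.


σ∘τ: apply τ first, then σ
1 →τ 4 →σ 3
2 →τ 3 →σ 4
3 →τ 2 →σ 5
4 →τ 5 →σ 1
5 →τ 1 →σ 2

σ∘τ = [3 4 5 1 2]


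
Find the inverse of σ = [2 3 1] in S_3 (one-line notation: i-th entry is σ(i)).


To find σ⁻¹, swap domain and range:
σ(1) = 2 → σ⁻¹(2) = 1
σ(2) = 3 → σ⁻¹(3) = 2
σ(3) = 1 → σ⁻¹(1) = 3

σ⁻¹ = [3 1 2]


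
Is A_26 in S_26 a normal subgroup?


H = A_26 in S_26
A_26 has index 2 in S_26, and every subgroup of index 2 is normal

Yes, normal subgroup


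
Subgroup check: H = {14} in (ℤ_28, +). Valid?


Subgroup test for H = {14} in (ℤ_28, +):
(1) 0 ∈ H? No
(2) Closure: for all a,b ∈ H, (a+b) mod 28 ∈ H? No  [counterexample: 14 + 14 = 0 ∉ H]
(3) Inverses: for all a ∈ H, -a mod 28 ∈ H? Yes

No, H is not a subgroup of ℤ_28


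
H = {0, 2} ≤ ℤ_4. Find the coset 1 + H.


1 + H = {1 + h (mod 4) : h ∈ H}
1+0=1, 1+2=3

1 + H = {1, 3}


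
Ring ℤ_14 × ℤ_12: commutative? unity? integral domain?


Direct product ring; commutative with unity (1,1); but (1,0)·(0,1) = (0,0) gives zero divisors, so not an integral domain
Commutative: Yes
Integral domain: No
Has unity: Yes

ℤ_14 × ℤ_12: Commutative=Yes, Unity=Yes


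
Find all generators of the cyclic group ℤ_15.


g generates ℤ_n iff gcd(g,n) = 1
Checking each g ∈ {1,...,14}:
gcd(1,15) = 1
gcd(2,15) = 1
gcd(3,15) = 3
gcd(4,15) = 1
gcd(5,15) = 5
gcd(6,15) = 3
gcd(7,15) = 1
gcd(8,15) = 1
gcd(9,15) = 3
gcd(10,15) = 5
gcd(11,15) = 1
gcd(12,15) = 3
gcd(13,15) = 1
gcd(14,15) = 1
Generators: {1, 2, 4, 7, 8, 11, 13, 14}
Number of generators = φ(15) = 8

Generators of ℤ_15 = {1, 2, 4, 7, 8, 11, 13, 14}


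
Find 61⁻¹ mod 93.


Use the extended Euclidean algorithm to write 1 = 61·s + 93·t; then s mod 93 is the inverse.
Euclidean algorithm:
  61 = 0·93 + 61
  93 = 1·61 + 32
  61 = 1·32 + 29
  32 = 1·29 + 3
  29 = 9·3 + 2
  3 = 1·2 + 1
  2 = 2·1 + 0
gcd(61,93) = 1
Back-substitution gives: 61·(-32) + 93·(21) = 1
So 61⁻¹ ≡ -32 ≡ 61 (mod 93)
Check: 61 × 61 = 3721 ≡ 1 (mod 93) ✓

61⁻¹ ≡ 61 (mod 93)


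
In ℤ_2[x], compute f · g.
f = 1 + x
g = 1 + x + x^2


Expand and collect like terms; reduce coefficients mod 2:
x^0: 1·1 = 1 ≡ 1 (mod 2)
x^1: 1·1 + 1·1 = 2 ≡ 0 (mod 2)
x^2: 1·1 + 1·1 = 2 ≡ 0 (mod 2)
x^3: 1·1 = 1 ≡ 1 (mod 2)
Result: 1 + x^3

f · g = 1 + x^3


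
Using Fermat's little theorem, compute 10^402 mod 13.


Fermat's little theorem: if p is prime and gcd(a,p)=1, then a^(p-1) ≡ 1 (mod p)
p = 13 is prime, gcd(10,13) = 1
Reduce exponent: 402 mod 12 = 6
So 10^402 ≡ 10^6 (mod 13)
10^6 mod 13 = 1

10^402 ≡ 1 (mod 13)


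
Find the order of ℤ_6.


ℤ_n has n elements.

|ℤ_6| = 6


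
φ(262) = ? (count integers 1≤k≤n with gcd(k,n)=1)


Factor n: 262 = 2 × 131
φ(n) = n · ∏(1 - 1/p) over distinct primes p | n
φ(262) = 262 · (1 - 1/2) · (1 - 1/131) = 130

φ(262) = 130


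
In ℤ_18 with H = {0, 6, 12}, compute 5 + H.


5 + H = {5 + h (mod 18) : h ∈ H}
5+0=5, 5+6=11, 5+12=17

5 + H = {5, 11, 17}


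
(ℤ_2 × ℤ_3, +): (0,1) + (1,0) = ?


Operation: componentwise addition mod (2, 3)
(0,1) + (1,0) = ((a₁+b₁) mod 2, (a₂+b₂) mod 3) with a = (0,1), b = (1,0)

(0,1) + (1,0) = (1,1)


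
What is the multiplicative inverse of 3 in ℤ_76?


Use the extended Euclidean algorithm to write 1 = 3·s + 76·t; then s mod 76 is the inverse.
Euclidean algorithm:
  3 = 0·76 + 3
  76 = 25·3 + 1
  3 = 3·1 + 0
gcd(3,76) = 1
Back-substitution gives: 3·(-25) + 76·(1) = 1
So 3⁻¹ ≡ -25 ≡ 51 (mod 76)
Check: 3 × 51 = 153 ≡ 1 (mod 76) ✓

3⁻¹ ≡ 51 (mod 76)


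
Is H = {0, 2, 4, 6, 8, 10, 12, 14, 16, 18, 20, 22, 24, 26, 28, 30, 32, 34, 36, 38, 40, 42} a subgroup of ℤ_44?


Subgroup test for H = {0, 2, 4, 6, 8, 10, 12, 14, 16, 18, 20, 22, 24, 26, 28, 30, 32, 34, 36, 38, 40, 42} in (ℤ_44, +):
(1) 0 ∈ H? Yes
(2) Closure: for all a,b ∈ H, (a+b) mod 44 ∈ H? Yes
(3) Inverses: for all a ∈ H, -a mod 44 ∈ H? Yes

Yes, H is a subgroup of ℤ_44


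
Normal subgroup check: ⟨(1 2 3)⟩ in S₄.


H = ⟨(1 2 3)⟩ in S₄
(1 4)(1 2 3)(1 4)⁻¹ = (4 2 3) ∉ ⟨(1 2 3)⟩

No, not a normal subgroup


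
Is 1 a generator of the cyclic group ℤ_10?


g generates ℤ_n iff gcd(g, n) = 1
gcd(1, 10) = 1
Since gcd = 1, 1 is a generator.

Yes, 1 generates ℤ_10


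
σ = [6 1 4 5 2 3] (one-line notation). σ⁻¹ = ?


To find σ⁻¹, swap domain and range:
σ(1) = 6 → σ⁻¹(6) = 1
σ(2) = 1 → σ⁻¹(1) = 2
σ(3) = 4 → σ⁻¹(4) = 3
σ(4) = 5 → σ⁻¹(5) = 4
σ(5) = 2 → σ⁻¹(2) = 5
σ(6) = 3 → σ⁻¹(3) = 6

σ⁻¹ = [2 5 6 3 4 1]


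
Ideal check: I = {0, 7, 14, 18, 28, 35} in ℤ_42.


Check ideal conditions for I = {0, 7, 14, 18, 28, 35} in ℤ_42:
(1) I is an additive subgroup? No
(2) For r ∈ ℤ_42 and a ∈ I: r·a ∈ I? No  [counterexample: r=2, a=18, r·a mod 42 = 36 ∉ I]

No, I is not an ideal of ℤ_42


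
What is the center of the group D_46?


Z(G) = {g ∈ G | gx = xg for all x ∈ G}
For even n, Z(D_n) = {e, r^(n/2)}: the 180° rotation r^23 commutes with every reflection and rotation

Z(D_46) = {e, r^23}


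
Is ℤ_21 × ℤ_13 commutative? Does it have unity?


Direct product ring; commutative with unity (1,1); but (1,0)·(0,1) = (0,0) gives zero divisors, so not an integral domain
Commutative: Yes
Integral domain: No
Has unity: Yes

ℤ_21 × ℤ_13: Commutative=Yes, Unity=Yes


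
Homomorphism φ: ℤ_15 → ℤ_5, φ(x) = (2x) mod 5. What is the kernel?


Kernel = preimage of identity
ker(φ) = {x ∈ ℤ_15 : 2x ≡ 0 (mod 5)}. Since 5 | 15, φ is well-defined. The kernel is the cyclic subgroup ⟨5⟩ of ℤ_15 (order 3), i.e. {0, 5, 10}

ker(φ) = {0, 5, 10}


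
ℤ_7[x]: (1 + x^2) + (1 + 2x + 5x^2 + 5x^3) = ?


Add coefficients mod 7:
x^0: 1 + 1 = 2 (mod 7)
x^1: 0 + 2 = 2 (mod 7)
x^2: 1 + 5 = 6 (mod 7)
x^3: 0 + 5 = 5 (mod 7)
Result: 2 + 2x + 6x^2 + 5x^3

f + g = 2 + 2x + 6x^2 + 5x^3


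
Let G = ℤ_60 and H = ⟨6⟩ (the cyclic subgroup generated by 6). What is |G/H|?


|⟨6⟩| = n / gcd(6, 60) = 60 / 6 = 10
H is normal (ℤ_60 is abelian).
|G/H| = |G| / |H| = 60 / 10 = 6

|G/H| = 6


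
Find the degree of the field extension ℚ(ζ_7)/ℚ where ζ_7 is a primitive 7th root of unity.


[ℚ(ζ_n):ℚ] = deg Φ_n(x) = φ(n). Here φ(7) = 6

[ℚ(ζ_7)/ℚ where ζ_7 is a primitive 7th root of unity] = 6


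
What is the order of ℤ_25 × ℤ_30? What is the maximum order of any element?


|ℤ_25 × ℤ_30| = 25 × 30 = 750
Max element order = lcm(25,30) = 150
Cyclic? No (gcd=5)

|ℤ_25×ℤ_30| = 750, max element order = 150


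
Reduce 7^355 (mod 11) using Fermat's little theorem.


Fermat's little theorem: if p is prime and gcd(a,p)=1, then a^(p-1) ≡ 1 (mod p)
p = 11 is prime, gcd(7,11) = 1
Reduce exponent: 355 mod 10 = 5
So 7^355 ≡ 7^5 (mod 11)
7^5 mod 11 = 10

7^355 ≡ 10 (mod 11)


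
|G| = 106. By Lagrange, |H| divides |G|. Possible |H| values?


Lagrange's theorem: |H| divides |G|
|G| = 106
Divisors of 106: 1, 2, 53, 106

Possible subgroup orders: {1, 2, 53, 106}


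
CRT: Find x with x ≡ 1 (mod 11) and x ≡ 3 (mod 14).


m₁ = 11, m₂ = 14, gcd = 1, so CRT applies. M = m₁·m₂ = 154
Let M₁ = M/m₁ = 14, M₂ = M/m₂ = 11
Find y₁ ≡ M₁⁻¹ (mod m₁): 14⁻¹ ≡ 4 (mod 11)
Find y₂ ≡ M₂⁻¹ (mod m₂): 11⁻¹ ≡ 9 (mod 14)
x = a₁·M₁·y₁ + a₂·M₂·y₂ = 1·14·4 + 3·11·9 = 353
Reduce mod 154: x ≡ 45
Check: 45 mod 11 = 1 ✓, 45 mod 14 = 3 ✓

x ≡ 45 (mod 154)


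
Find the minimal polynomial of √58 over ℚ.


√58 satisfies x² - 58 = 0, irreducible over ℚ since 58 is squarefree

Minimal polynomial: x² - 58


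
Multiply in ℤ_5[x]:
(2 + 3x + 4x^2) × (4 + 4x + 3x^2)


Expand and collect like terms; reduce coefficients mod 5:
x^0: 2·4 = 8 ≡ 3 (mod 5)
x^1: 2·4 + 3·4 = 20 ≡ 0 (mod 5)
x^2: 2·3 + 3·4 + 4·4 = 34 ≡ 4 (mod 5)
x^3: 3·3 + 4·4 = 25 ≡ 0 (mod 5)
x^4: 4·3 = 12 ≡ 2 (mod 5)
Result: 3 + 4x^2 + 2x^4

f · g = 3 + 4x^2 + 2x^4


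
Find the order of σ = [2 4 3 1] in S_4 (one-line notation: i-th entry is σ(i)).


Cycle decomposition: (1 2 4)
Cycle lengths: 3
Order = lcm(3) = 3

ord(σ) = 3


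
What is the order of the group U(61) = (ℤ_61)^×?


U(n) is the group of units mod n; |U(n)| = φ(n)
|U(61)| = φ(61) = 60

|U(61) = (ℤ_61)^×| = 60


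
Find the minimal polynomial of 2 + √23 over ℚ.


Let α = 2 + √23. Then α - 2 = √23, so (α - 2)² = 23, giving α² - 4α - 19 = 0. Degree 2 and α ∉ ℚ, so this is the minimal polynomial.

Minimal polynomial: x² - 4x - 19


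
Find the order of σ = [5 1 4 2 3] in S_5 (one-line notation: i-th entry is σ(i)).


Cycle decomposition: (1 5 3 4 2)
Cycle lengths: 5
Order = lcm(5) = 5

ord(σ) = 5


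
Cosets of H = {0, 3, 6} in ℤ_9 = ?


H = {0, 3, 6}, |H| = 3
Number of cosets = |G|/|H| = 9/3 = 3
0 + H = {0, 3, 6}
1 + H = {1, 4, 7}
2 + H = {2, 5, 8}

Cosets: 0+H={0,3,6}; 1+H={1,4,7}; 2+H={2,5,8}


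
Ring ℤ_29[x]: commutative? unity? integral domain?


ℤ_29 is a field (n prime), so ℤ_29[x] is a commutative integral domain with unity
Commutative: Yes
Integral domain: Yes
Has unity: Yes

ℤ_29[x]: Commutative=Yes, Unity=Yes


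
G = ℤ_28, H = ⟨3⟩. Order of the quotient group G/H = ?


|⟨3⟩| = n / gcd(3, 28) = 28 / 1 = 28
H is normal (ℤ_28 is abelian).
|G/H| = |G| / |H| = 28 / 28 = 1

|G/H| = 1


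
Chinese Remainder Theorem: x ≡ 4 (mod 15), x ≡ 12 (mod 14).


m₁ = 15, m₂ = 14, gcd = 1, so CRT applies. M = m₁·m₂ = 210
Let M₁ = M/m₁ = 14, M₂ = M/m₂ = 15
Find y₁ ≡ M₁⁻¹ (mod m₁): 14⁻¹ ≡ 14 (mod 15)
Find y₂ ≡ M₂⁻¹ (mod m₂): 15⁻¹ ≡ 1 (mod 14)
x = a₁·M₁·y₁ + a₂·M₂·y₂ = 4·14·14 + 12·15·1 = 964
Reduce mod 210: x ≡ 124
Check: 124 mod 15 = 4 ✓, 124 mod 14 = 12 ✓

x ≡ 124 (mod 210)


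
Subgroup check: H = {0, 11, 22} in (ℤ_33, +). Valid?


Subgroup test for H = {0, 11, 22} in (ℤ_33, +):
(1) 0 ∈ H? Yes
(2) Closure: for all a,b ∈ H, (a+b) mod 33 ∈ H? Yes
(3) Inverses: for all a ∈ H, -a mod 33 ∈ H? Yes

Yes, H is a subgroup of ℤ_33


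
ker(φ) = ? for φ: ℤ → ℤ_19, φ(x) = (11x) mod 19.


Kernel = preimage of identity
ker(φ) = {x ∈ ℤ : 11x ≡ 0 (mod 19)}. gcd(11,19) = 1, so 11x ≡ 0 (mod 19) ⟺ x ≡ 0 (mod 19/1 = 19). Hence ker(φ) = 19ℤ

ker(φ) = 19ℤ


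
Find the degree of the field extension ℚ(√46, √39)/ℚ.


[ℚ(√46,√39):ℚ] = [ℚ(√46,√39):ℚ(√46)]·[ℚ(√46):ℚ] = 2·2 = 4

[ℚ(√46, √39)/ℚ] = 4


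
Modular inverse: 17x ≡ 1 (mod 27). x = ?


Use the extended Euclidean algorithm to write 1 = 17·s + 27·t; then s mod 27 is the inverse.
Euclidean algorithm:
  17 = 0·27 + 17
  27 = 1·17 + 10
  17 = 1·10 + 7
  10 = 1·7 + 3
  7 = 2·3 + 1
  3 = 3·1 + 0
gcd(17,27) = 1
Back-substitution gives: 17·(8) + 27·(-5) = 1
So 17⁻¹ ≡ 8 ≡ 8 (mod 27)
Check: 17 × 8 = 136 ≡ 1 (mod 27) ✓

17⁻¹ ≡ 8 (mod 27)


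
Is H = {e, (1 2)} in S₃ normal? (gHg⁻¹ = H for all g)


H = {e, (1 2)} in S₃
(1 3)(1 2)(1 3)⁻¹ = (2 3) ∉ {e, (1 2)}, so it is not normal

No, not a normal subgroup


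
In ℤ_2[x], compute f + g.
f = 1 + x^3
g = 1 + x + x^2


Add coefficients mod 2:
x^0: 1 + 1 = 0 (mod 2)
x^1: 0 + 1 = 1 (mod 2)
x^2: 0 + 1 = 1 (mod 2)
x^3: 1 + 0 = 1 (mod 2)
Result: x + x^2 + x^3

f + g = x + x^2 + x^3


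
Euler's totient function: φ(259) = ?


Factor n: 259 = 7 × 37
φ(n) = n · ∏(1 - 1/p) over distinct primes p | n
φ(259) = 259 · (1 - 1/7) · (1 - 1/37) = 216

φ(259) = 216


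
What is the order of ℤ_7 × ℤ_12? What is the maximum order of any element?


|ℤ_7 × ℤ_12| = 7 × 12 = 84
Max element order = lcm(7,12) = 84
Cyclic? Yes (gcd=1)

|ℤ_7×ℤ_12| = 84, max element order = 84


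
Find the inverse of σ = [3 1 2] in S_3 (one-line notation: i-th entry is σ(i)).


To find σ⁻¹, swap domain and range:
σ(1) = 3 → σ⁻¹(3) = 1
σ(2) = 1 → σ⁻¹(1) = 2
σ(3) = 2 → σ⁻¹(2) = 3

σ⁻¹ = [2 3 1]


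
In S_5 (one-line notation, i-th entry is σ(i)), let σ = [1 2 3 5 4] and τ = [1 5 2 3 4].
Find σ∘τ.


σ∘τ: apply τ first, then σ
1 →τ 1 →σ 1
2 →τ 5 →σ 4
3 →τ 2 →σ 2
4 →τ 3 →σ 3
5 →τ 4 →σ 5

σ∘τ = [1 4 2 3 5]


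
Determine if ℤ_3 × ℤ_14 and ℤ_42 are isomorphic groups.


Comparing ℤ_3 × ℤ_14 and ℤ_42:
gcd(3,14) = 1, so ℤ_3 × ℤ_14 ≅ ℤ_42 (CRT)

Yes, ℤ_3 × ℤ_14 ≅ ℤ_42


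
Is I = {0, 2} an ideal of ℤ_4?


Check ideal conditions for I = {0, 2} in ℤ_4:
(1) I is an additive subgroup? Yes
(2) For r ∈ ℤ_4 and a ∈ I: r·a ∈ I? Yes

Yes, I is an ideal of ℤ_4


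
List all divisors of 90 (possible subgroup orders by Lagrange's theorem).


Lagrange's theorem: |H| divides |G|
|G| = 90
Divisors of 90: 1, 2, 3, 5, 6, 9, 10, 15, 18, 30, 45, 90

Possible subgroup orders: {1, 2, 3, 5, 6, 9, 10, 15, 18, 30, 45, 90}


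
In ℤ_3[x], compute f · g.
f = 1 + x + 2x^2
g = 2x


Expand and collect like terms; reduce coefficients mod 3:
x^0: 1·0 = 0 ≡ 0 (mod 3)
x^1: 1·2 + 1·0 = 2 ≡ 2 (mod 3)
x^2: 1·2 + 2·0 = 2 ≡ 2 (mod 3)
x^3: 2·2 = 4 ≡ 1 (mod 3)
Result: 2x + 2x^2 + x^3

f · g = 2x + 2x^2 + x^3


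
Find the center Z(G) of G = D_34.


Z(G) = {g ∈ G | gx = xg for all x ∈ G}
For even n, Z(D_n) = {e, r^(n/2)}: the 180° rotation r^17 commutes with every reflection and rotation

Z(D_34) = {e, r^17}


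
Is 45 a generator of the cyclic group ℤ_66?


g generates ℤ_n iff gcd(g, n) = 1
gcd(45, 66) = 3
Since gcd = 3 ≠ 1, ⟨45⟩ has order 22 < 66, so 45 is not a generator.

No, 45 does not generate ℤ_66


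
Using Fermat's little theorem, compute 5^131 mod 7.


Fermat's little theorem: if p is prime and gcd(a,p)=1, then a^(p-1) ≡ 1 (mod p)
p = 7 is prime, gcd(5,7) = 1
Reduce exponent: 131 mod 6 = 5
So 5^131 ≡ 5^5 (mod 7)
5^5 mod 7 = 3

5^131 ≡ 3 (mod 7)


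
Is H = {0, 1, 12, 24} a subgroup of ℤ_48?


Subgroup test for H = {0, 1, 12, 24} in (ℤ_48, +):
(1) 0 ∈ H? Yes
(2) Closure: for all a,b ∈ H, (a+b) mod 48 ∈ H? No  [counterexample: 1 + 1 = 2 ∉ H]
(3) Inverses: for all a ∈ H, -a mod 48 ∈ H? No

No, H is not a subgroup of ℤ_48


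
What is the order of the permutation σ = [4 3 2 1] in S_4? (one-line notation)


Cycle decomposition: (1 4) (2 3)
Cycle lengths: 2, 2
Order = lcm(2, 2) = 2

ord(σ) = 2


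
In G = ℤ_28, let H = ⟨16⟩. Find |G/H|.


|⟨16⟩| = n / gcd(16, 28) = 28 / 4 = 7
H is normal (ℤ_28 is abelian).
|G/H| = |G| / |H| = 28 / 7 = 4

|G/H| = 4


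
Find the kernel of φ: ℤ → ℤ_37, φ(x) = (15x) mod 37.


Kernel = preimage of identity
ker(φ) = {x ∈ ℤ : 15x ≡ 0 (mod 37)}. gcd(15,37) = 1, so 15x ≡ 0 (mod 37) ⟺ x ≡ 0 (mod 37/1 = 37). Hence ker(φ) = 37ℤ

ker(φ) = 37ℤ


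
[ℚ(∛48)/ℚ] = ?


∛48 has minimal polynomial x³ - 48 (irreducible over ℚ since 48 is not a perfect cube)

[ℚ(∛48)/ℚ] = 3


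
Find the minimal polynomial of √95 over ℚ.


√95 satisfies x² - 95 = 0, irreducible over ℚ since 95 is squarefree

Minimal polynomial: x² - 95


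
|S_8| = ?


|S_n| = n! (number of permutations of n symbols)
|S_8| = 8! = 40320

|S_8| = 40320


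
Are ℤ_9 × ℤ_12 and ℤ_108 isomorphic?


Comparing ℤ_9 × ℤ_12 and ℤ_108:
gcd(9,12) = 3 ≠ 1. Max element order in ℤ_9×ℤ_12 is lcm(9,12) = 36 < 108, so it has no element of order 108

No, ℤ_9 × ℤ_12 ≇ ℤ_108


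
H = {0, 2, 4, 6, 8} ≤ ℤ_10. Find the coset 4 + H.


4 + H = {4 + h (mod 10) : h ∈ H}
4+0=4, 4+2=6, 4+4=8, 4+6=0, 4+8=2
4 + H = {0, 2, 4, 6, 8} = 0 + H

4 + H = {0, 2, 4, 6, 8}


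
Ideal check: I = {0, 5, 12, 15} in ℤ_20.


Check ideal conditions for I = {0, 5, 12, 15} in ℤ_20:
(1) I is an additive subgroup? No
(2) For r ∈ ℤ_20 and a ∈ I: r·a ∈ I? No  [counterexample: r=2, a=5, r·a mod 20 = 10 ∉ I]

No, I is not an ideal of ℤ_20
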